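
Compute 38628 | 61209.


0b1001011011100100 | 0b1110111100011001 = 0b1111111111111101 = 65533

65533


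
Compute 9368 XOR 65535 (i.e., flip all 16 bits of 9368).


9368 ^ 65535 = 56167

56167


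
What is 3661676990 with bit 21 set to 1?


3661676990 | (1 << 21) = 3661676990 | 2097152 = 3663774142

3663774142


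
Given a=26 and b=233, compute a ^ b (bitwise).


26 ^ 233 = 243

243


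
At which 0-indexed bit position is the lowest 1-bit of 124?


0b1111100. Lowest set bit at position 2

2


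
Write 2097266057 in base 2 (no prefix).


2097266057 = 1111101000000011011110110001001 in binary

1111101000000011011110110001001


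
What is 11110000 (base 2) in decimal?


11110000 in decimal = 240

240


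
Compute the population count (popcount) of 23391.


0b101101101011111 has 11 set bits

11


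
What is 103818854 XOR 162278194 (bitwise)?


0b110001100000010011001100110 ^ 0b1001101011000010101100110010 = 0b1111100111000000110101010100 = 261885268

261885268


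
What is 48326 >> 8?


0b1011110011000110 >> 8 = 0b10111100 = 188

188


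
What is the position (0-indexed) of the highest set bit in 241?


0b11110001. Highest set bit at position 7

7


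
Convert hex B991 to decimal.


B991 hex = 47505 decimal

47505


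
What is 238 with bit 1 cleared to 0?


238 & ~(1 << 1) = 236

236


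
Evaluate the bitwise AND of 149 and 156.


0b10010101 & 0b10011100 = 0b10010100 = 148

148


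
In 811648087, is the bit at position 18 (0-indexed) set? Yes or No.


0b110000011000001100010001010111, bit 18 = 0. No

No


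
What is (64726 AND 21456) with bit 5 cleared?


Step 1: 64726 & 21456 = 20688
Step 2: 20688 & ~(1 << 5) = 20688

20688


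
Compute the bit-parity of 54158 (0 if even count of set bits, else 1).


0b1101001110001110 has 9 ones => parity 1

1


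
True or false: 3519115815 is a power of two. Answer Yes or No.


0b11010001110000010111001000100111. Multiple bits set => No

No


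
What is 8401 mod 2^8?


8401 & 255 = 209

209


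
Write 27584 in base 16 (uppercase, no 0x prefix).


27584 = 6BC0 hex

6BC0


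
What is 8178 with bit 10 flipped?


8178 ^ (1 << 10) = 8178 ^ 1024 = 7154

7154


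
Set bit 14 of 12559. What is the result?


12559 | (1 << 14) = 12559 | 16384 = 28943

28943


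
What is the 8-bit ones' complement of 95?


95 ^ 255 = 160

160


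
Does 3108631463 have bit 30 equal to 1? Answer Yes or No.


0b10111001010010011111001110100111, bit 30 = 0. No

No


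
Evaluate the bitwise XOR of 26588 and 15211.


0b110011111011100 ^ 0b11101101101011 = 0b101110010110111 = 23735

23735


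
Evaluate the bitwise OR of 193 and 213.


0b11000001 | 0b11010101 = 0b11010101 = 213

213


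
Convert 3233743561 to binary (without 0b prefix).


3233743561 = 11000000101111110000001011001001 in binary

11000000101111110000001011001001


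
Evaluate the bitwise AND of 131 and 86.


0b10000011 & 0b1010110 = 0b10 = 2

2


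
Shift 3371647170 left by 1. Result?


0b11001000111101110100000011000010 << 1 = 0b110010001111011101000000110000100 = 6743294340

6743294340


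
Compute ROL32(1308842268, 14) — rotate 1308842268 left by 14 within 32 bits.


Rotate 0b1001110000000110101100100011100 left by 14 (32-bit) = 0b11010110010001110001001110000000 = 3594982272

3594982272


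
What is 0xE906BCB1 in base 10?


E906BCB1 hex = 3909532849 decimal

3909532849


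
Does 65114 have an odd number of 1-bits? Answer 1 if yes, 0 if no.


0b1111111001011010 has 11 ones => parity 1

1


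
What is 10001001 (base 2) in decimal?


10001001 in decimal = 137

137


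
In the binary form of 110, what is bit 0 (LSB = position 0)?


0b1101110, position 0 = 0

0


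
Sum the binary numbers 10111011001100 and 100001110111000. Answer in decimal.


10111011001100 + 100001110111000 = 111001010000100 = 29316

29316


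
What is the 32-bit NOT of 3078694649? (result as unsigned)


~0b10110111100000010010011011111001 = 0b1001000011111101101100100000110 = 1216272646 (32-bit unsigned)

1216272646


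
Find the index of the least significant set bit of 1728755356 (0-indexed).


0b1100111000010101011011010011100. Lowest set bit at position 2

2


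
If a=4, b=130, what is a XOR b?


4 ^ 130 = 134

134


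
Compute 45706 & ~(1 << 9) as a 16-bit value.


45706 & ~(1 << 9) = 45194

45194


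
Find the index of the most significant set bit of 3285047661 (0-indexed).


0b11000011110011011101100101101101. Highest set bit at position 31

31


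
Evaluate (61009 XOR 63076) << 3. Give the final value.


Step 1: 61009 ^ 63076 = 6197
Step 2: 6197 << 3 = 49576

49576


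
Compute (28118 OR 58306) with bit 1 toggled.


Step 1: 28118 | 58306 = 61398
Step 2: 61398 ^ (1 << 1) = 61398 ^ 2 = 61396

61396


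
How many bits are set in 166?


0b10100110 has 4 set bits

4


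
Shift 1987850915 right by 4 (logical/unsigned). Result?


0b1110110011111000011001010100011 >> 4 = 0b111011001111100001100101010 = 124240682

124240682


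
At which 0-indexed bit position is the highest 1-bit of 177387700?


0b1010100100101011100010110100. Highest set bit at position 27

27


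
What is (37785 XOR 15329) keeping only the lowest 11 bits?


Step 1: 37785 ^ 15329 = 43128
Step 2: 43128 & 2047 = 120

120


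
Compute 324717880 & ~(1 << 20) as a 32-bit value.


324717880 & ~(1 << 20) = 323669304

323669304


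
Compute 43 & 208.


0b101011 & 0b11010000 = 0b0 = 0

0


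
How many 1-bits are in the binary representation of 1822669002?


0b1101100101000111011100011001010 has 16 set bits

16


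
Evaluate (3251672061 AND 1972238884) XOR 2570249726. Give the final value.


Step 1: 3251672061 & 1972238884 = 1098945060
Step 2: 1098945060 ^ 2570249726 = 3635574746

3635574746


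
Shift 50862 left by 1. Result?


0b1100011010101110 << 1 = 0b11000110101011100 = 101724

101724


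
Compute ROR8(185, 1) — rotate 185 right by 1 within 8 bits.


Rotate 0b10111001 right by 1 (8-bit) = 0b11011100 = 220

220


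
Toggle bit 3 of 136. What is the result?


136 ^ (1 << 3) = 136 ^ 8 = 128

128


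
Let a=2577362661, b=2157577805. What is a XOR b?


2577362661 ^ 2157577805 = 419784872

419784872


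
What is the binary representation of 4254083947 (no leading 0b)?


4254083947 = 11111101100100000010101101101011 in binary

11111101100100000010101101101011


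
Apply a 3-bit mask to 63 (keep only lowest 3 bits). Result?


63 & 7 = 7

7


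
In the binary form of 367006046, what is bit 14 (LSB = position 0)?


0b10101111000000001000101011110, position 14 = 0

0


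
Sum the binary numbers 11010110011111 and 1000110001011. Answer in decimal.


11010110011111 + 1000110001011 = 100011100101010 = 18218

18218


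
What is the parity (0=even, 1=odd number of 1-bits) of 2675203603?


0b10011111011101000101111000010011 has 18 ones => parity 0

0


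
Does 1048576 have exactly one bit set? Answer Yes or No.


0b100000000000000000000. Only one bit set => Yes

Yes


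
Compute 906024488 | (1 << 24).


906024488 | (1 << 24) = 906024488 | 16777216 = 922801704

922801704


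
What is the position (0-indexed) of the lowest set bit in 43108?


0b1010100001100100. Lowest set bit at position 2

2


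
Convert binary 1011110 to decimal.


1011110 in decimal = 94

94


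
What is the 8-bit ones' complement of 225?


225 ^ 255 = 30

30


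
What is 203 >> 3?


0b11001011 >> 3 = 0b11001 = 25

25


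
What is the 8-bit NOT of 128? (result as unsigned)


~0b10000000 = 0b1111111 = 127 (8-bit unsigned)

127


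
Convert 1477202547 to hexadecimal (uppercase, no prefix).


1477202547 = 580C5273 hex

580C5273


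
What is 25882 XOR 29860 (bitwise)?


0b110010100011010 ^ 0b111010010100100 = 0b1000110111110 = 4542

4542


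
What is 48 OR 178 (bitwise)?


0b110000 | 0b10110010 = 0b10110010 = 178

178


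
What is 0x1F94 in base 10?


1F94 hex = 8084 decimal

8084


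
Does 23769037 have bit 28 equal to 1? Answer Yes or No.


0b1011010101010111111001101, bit 28 = 0. No

No


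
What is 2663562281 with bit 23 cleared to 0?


2663562281 & ~(1 << 23) = 2655173673

2655173673


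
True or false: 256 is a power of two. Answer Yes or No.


0b100000000. Only one bit set => Yes

Yes


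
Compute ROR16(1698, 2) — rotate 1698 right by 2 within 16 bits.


Rotate 0b11010100010 right by 2 (16-bit) = 0b1000000110101000 = 33192

33192


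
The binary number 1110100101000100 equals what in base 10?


1110100101000100 in decimal = 59716

59716


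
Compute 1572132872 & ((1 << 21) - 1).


1572132872 & 2097151 = 1366024

1366024


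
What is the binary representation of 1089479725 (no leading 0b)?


1089479725 = 1000000111100000010010000101101 in binary

1000000111100000010010000101101


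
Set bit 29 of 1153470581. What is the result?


1153470581 | (1 << 29) = 1153470581 | 536870912 = 1690341493

1690341493


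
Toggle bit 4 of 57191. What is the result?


57191 ^ (1 << 4) = 57191 ^ 16 = 57207

57207


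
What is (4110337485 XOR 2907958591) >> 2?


Step 1: 4110337485 ^ 2907958591 = 1504520434
Step 2: 1504520434 >> 2 = 376130108

376130108


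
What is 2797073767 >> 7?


0b10100110101101111111010101100111 >> 7 = 0b1010011010110111111101010 = 21852138

21852138


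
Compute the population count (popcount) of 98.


0b1100010 has 3 set bits

3


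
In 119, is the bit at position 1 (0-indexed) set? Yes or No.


0b1110111, bit 1 = 1. Yes

Yes


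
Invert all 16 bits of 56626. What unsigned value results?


56626 ^ 65535 = 8909

8909


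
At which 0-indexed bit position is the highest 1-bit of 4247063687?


0b11111101001001010000110010000111. Highest set bit at position 31

31


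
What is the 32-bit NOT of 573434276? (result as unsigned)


~0b100010001011011110100110100100 = 0b11011101110100100001011001011011 = 3721533019 (32-bit unsigned)

3721533019


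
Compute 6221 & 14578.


0b1100001001101 & 0b11100011110010 = 0b1100001000000 = 6208

6208


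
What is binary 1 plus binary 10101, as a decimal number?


1 + 10101 = 10110 = 22

22


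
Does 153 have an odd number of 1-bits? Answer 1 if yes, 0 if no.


0b10011001 has 4 ones => parity 0

0


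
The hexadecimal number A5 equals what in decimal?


A5 hex = 165 decimal

165


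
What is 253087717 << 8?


0b1111000101011100111111100101 << 8 = 0b111100010101110011111110010100000000 = 64790455552

64790455552


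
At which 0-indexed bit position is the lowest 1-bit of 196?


0b11000100. Lowest set bit at position 2

2


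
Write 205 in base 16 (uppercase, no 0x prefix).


205 = CD hex

CD


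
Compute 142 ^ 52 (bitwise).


0b10001110 ^ 0b110100 = 0b10111010 = 186

186


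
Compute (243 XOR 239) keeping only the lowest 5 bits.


Step 1: 243 ^ 239 = 28
Step 2: 28 & 31 = 28

28


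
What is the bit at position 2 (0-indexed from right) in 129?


0b10000001, position 2 = 0

0


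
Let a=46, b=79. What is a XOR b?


46 ^ 79 = 97

97


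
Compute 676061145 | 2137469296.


0b101000010010111101111111011001 | 0b1111111011001110011000101110000 = 0b1111111011011111111111111111001 = 2138046457

2138046457


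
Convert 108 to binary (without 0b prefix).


108 = 1101100 in binary

1101100


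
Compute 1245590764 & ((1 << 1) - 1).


1245590764 & 1 = 0

0


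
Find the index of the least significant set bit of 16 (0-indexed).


0b10000. Lowest set bit at position 4

4


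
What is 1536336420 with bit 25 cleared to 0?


1536336420 & ~(1 << 25) = 1502781988

1502781988


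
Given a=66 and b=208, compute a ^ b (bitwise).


66 ^ 208 = 146

146


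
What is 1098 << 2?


0b10001001010 << 2 = 0b1000100101000 = 4392

4392


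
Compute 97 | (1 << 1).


97 | (1 << 1) = 97 | 2 = 99

99


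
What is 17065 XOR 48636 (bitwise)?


0b100001010101001 ^ 0b1011110111111100 = 0b1111111101010101 = 65365

65365


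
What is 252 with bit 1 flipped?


252 ^ (1 << 1) = 252 ^ 2 = 254

254


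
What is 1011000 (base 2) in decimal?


1011000 in decimal = 88

88


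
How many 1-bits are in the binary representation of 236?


0b11101100 has 5 set bits

5


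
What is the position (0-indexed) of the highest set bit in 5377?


0b1010100000001. Highest set bit at position 12

12


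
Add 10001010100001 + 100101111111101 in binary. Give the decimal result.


10001010100001 + 100101111111101 = 110111010011110 = 28318

28318


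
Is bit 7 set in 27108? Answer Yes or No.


0b110100111100100, bit 7 = 1. Yes

Yes


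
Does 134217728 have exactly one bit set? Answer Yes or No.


0b1000000000000000000000000000. Only one bit set => Yes

Yes


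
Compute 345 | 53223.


0b101011001 | 0b1100111111100111 = 0b1100111111111111 = 53247

53247


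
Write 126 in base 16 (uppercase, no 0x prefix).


126 = 7E hex

7E


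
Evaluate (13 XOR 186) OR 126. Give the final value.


Step 1: 13 ^ 186 = 183
Step 2: 183 | 126 = 255

255


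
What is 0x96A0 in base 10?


96A0 hex = 38560 decimal

38560


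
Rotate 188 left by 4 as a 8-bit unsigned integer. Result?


Rotate 0b10111100 left by 4 (8-bit) = 0b11001011 = 203

203


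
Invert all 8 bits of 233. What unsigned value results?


233 ^ 255 = 22

22


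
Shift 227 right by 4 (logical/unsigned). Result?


0b11100011 >> 4 = 0b1110 = 14

14


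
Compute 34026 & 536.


0b1000010011101010 & 0b1000011000 = 0b1000 = 8

8


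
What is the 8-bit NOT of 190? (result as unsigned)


~0b10111110 = 0b1000001 = 65 (8-bit unsigned)

65


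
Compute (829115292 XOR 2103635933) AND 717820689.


Step 1: 829115292 ^ 2103635933 = 1275700289
Step 2: 1275700289 & 717820689 = 134807553

134807553


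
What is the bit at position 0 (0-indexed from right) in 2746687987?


0b10100011101101110010000111110011, position 0 = 1

1


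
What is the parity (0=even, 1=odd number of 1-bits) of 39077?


0b1001100010100101 has 7 ones => parity 1

1


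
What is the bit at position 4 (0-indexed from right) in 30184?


0b111010111101000, position 4 = 0

0


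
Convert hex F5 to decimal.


F5 hex = 245 decimal

245


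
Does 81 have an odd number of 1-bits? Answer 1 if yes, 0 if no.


0b1010001 has 3 ones => parity 1

1


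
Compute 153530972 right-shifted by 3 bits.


0b1001001001101011001001011100 >> 3 = 0b1001001001101011001001011 = 19191371

19191371


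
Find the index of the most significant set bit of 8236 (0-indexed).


0b10000000101100. Highest set bit at position 13

13


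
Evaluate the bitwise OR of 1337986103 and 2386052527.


0b1001111110000000000110000110111 | 0b10001110001110000100010110101111 = 0b11001111111110000100110110111111 = 3489156543

3489156543


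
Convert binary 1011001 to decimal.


1011001 in decimal = 89

89


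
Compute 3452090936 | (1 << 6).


3452090936 | (1 << 6) = 3452090936 | 64 = 3452091000

3452091000


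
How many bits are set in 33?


0b100001 has 2 set bits

2


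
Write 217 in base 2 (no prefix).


217 = 11011001 in binary

11011001


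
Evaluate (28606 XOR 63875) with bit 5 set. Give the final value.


Step 1: 28606 ^ 63875 = 38461
Step 2: 38461 | (1 << 5) = 38461 | 32 = 38461

38461


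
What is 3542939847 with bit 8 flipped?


3542939847 ^ (1 << 8) = 3542939847 ^ 256 = 3542940103

3542940103


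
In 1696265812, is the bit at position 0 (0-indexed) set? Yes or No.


0b1100101000110101111011001010100, bit 0 = 0. No

No


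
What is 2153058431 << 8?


0b10000000010101010001000001111111 << 8 = 0b1000000001010101000100000111111100000000 = 551182958336

551182958336


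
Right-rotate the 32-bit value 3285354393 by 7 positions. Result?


Rotate 0b11000011110100101000011110011001 right by 7 (32-bit) = 0b110011100001111010010100001111 = 864527631

864527631


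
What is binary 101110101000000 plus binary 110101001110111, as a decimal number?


101110101000000 + 110101001110111 = 1100011110110111 = 51127

51127


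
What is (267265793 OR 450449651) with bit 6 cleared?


Step 1: 267265793 | 450449651 = 536836083
Step 2: 536836083 & ~(1 << 6) = 536836019

536836019


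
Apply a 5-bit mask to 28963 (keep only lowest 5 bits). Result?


28963 & 31 = 3

3


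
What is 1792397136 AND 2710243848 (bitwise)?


0b1101010110101011100111101010000 & 0b10100001100010110000101000001000 = 0b100000100000010000101000000000 = 545327616

545327616


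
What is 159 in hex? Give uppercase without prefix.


159 = 9F hex

9F


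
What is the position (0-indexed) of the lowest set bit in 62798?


0b1111010101001110. Lowest set bit at position 1

1


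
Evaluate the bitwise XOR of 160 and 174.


0b10100000 ^ 0b10101110 = 0b1110 = 14

14


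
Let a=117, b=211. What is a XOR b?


117 ^ 211 = 166

166


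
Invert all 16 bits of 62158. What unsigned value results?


62158 ^ 65535 = 3377

3377


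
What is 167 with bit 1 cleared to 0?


167 & ~(1 << 1) = 165

165


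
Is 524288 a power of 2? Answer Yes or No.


0b10000000000000000000. Only one bit set => Yes

Yes


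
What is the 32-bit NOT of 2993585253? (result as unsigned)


~0b10110010011011100111110001100101 = 0b1001101100100011000001110011010 = 1301382042 (32-bit unsigned)

1301382042


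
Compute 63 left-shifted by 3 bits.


0b111111 << 3 = 0b111111000 = 504

504


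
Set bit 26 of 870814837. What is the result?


870814837 | (1 << 26) = 870814837 | 67108864 = 937923701

937923701


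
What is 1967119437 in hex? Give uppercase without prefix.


1967119437 = 753FDC4D hex

753FDC4D


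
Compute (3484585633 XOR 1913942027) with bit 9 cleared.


Step 1: 3484585633 ^ 1913942027 = 3181837994
Step 2: 3181837994 & ~(1 << 9) = 3181837482

3181837482


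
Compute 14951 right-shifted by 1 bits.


0b11101001100111 >> 1 = 0b1110100110011 = 7475

7475


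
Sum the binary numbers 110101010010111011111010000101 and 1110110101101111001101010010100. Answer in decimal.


110101010010111011111010000101 + 1110110101101111001101010010100 = 10101100000000110101100100011001 = 2885900569

2885900569


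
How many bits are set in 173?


0b10101101 has 5 set bits

5


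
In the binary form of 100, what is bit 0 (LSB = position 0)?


0b1100100, position 0 = 0

0


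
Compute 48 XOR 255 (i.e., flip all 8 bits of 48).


48 ^ 255 = 207

207


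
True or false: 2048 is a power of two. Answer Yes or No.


0b100000000000. Only one bit set => Yes

Yes


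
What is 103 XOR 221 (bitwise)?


0b1100111 ^ 0b11011101 = 0b10111010 = 186

186


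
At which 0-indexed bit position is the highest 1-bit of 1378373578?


0b1010010001010000100111111001010. Highest set bit at position 30

30


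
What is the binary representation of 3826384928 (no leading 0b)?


3826384928 = 11100100000100100000000000100000 in binary

11100100000100100000000000100000


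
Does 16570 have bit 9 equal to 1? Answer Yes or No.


0b100000010111010, bit 9 = 0. No

No


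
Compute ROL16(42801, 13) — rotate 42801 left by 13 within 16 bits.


Rotate 0b1010011100110001 left by 13 (16-bit) = 0b11010011100110 = 13542

13542


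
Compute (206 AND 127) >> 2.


Step 1: 206 & 127 = 78
Step 2: 78 >> 2 = 19

19


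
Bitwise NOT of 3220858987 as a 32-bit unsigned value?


~0b10111111111110100110100001101011 = 0b1000000000001011001011110010100 = 1074108308 (32-bit unsigned)

1074108308


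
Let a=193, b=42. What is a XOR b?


193 ^ 42 = 235

235


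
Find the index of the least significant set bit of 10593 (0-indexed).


0b10100101100001. Lowest set bit at position 0

0


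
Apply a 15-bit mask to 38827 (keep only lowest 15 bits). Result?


38827 & 32767 = 6059

6059


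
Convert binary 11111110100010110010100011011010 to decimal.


11111110100010110010100011011010 in decimal = 4270532826

4270532826


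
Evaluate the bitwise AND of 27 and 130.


0b11011 & 0b10000010 = 0b10 = 2

2


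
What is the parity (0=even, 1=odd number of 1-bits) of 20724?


0b101000011110100 has 7 ones => parity 1

1


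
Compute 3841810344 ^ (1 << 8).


3841810344 ^ (1 << 8) = 3841810344 ^ 256 = 3841810088

3841810088


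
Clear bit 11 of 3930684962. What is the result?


3930684962 & ~(1 << 11) = 3930682914

3930682914


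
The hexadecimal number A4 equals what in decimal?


A4 hex = 164 decimal

164


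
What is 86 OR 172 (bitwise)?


0b1010110 | 0b10101100 = 0b11111110 = 254

254


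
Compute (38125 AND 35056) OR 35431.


Step 1: 38125 & 35056 = 32992
Step 2: 32992 | 35431 = 35559

35559


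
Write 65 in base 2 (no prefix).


65 = 1000001 in binary

1000001


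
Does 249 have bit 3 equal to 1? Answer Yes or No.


0b11111001, bit 3 = 1. Yes

Yes


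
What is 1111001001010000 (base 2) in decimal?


1111001001010000 in decimal = 62032

62032


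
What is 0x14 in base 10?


14 hex = 20 decimal

20


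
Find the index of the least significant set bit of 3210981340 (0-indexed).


0b10111111011000111010111111011100. Lowest set bit at position 2

2


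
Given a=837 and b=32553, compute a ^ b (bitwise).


837 ^ 32553 = 31852

31852


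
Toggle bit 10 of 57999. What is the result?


57999 ^ (1 << 10) = 57999 ^ 1024 = 59023

59023


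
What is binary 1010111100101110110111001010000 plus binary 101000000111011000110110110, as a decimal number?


1010111100101110110111001010000 + 101000000111011000110110110 = 1011100100110110010000000000110 = 1553670150

1553670150


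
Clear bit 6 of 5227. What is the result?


5227 & ~(1 << 6) = 5163

5163


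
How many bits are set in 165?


0b10100101 has 4 set bits

4


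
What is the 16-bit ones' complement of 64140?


64140 ^ 65535 = 1395

1395


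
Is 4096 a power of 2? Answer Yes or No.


0b1000000000000. Only one bit set => Yes

Yes


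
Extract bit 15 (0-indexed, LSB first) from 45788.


0b1011001011011100, position 15 = 1

1


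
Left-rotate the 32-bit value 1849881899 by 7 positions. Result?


Rotate 0b1101110010000101111010100101011 left by 7 (32-bit) = 0b100001011110101001010110110111 = 561681847

561681847


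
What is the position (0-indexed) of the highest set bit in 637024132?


0b100101111110000011011110000100. Highest set bit at position 29

29


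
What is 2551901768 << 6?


0b10011000000110101110111001001000 << 6 = 0b10011000000110101110111001001000000000 = 163321713152

163321713152


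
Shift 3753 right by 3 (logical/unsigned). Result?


0b111010101001 >> 3 = 0b111010101 = 469

469


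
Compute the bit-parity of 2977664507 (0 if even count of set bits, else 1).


0b10110001011110111000110111111011 has 21 ones => parity 1

1


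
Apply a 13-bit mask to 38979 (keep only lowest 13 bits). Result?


38979 & 8191 = 6211

6211


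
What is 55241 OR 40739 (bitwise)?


0b1101011111001001 | 0b1001111100100011 = 0b1101111111101011 = 57323

57323


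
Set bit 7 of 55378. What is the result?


55378 | (1 << 7) = 55378 | 128 = 55506

55506


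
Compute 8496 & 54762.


0b10000100110000 & 0b1101010111101010 = 0b100100000 = 288

288


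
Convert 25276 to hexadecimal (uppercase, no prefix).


25276 = 62BC hex

62BC


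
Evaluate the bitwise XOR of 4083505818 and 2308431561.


0b11110011011001010101101010011010 ^ 0b10001001100101111101111011001001 = 0b1111010111100101000010001010011 = 2062713939

2062713939


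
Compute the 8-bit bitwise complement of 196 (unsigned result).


~0b11000100 = 0b111011 = 59 (8-bit unsigned)

59


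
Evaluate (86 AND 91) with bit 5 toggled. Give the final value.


Step 1: 86 & 91 = 82
Step 2: 82 ^ (1 << 5) = 82 ^ 32 = 114

114


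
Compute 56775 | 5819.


0b1101110111000111 | 0b1011010111011 = 0b1101111111111111 = 57343

57343


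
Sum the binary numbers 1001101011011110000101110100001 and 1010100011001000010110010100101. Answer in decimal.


1001101011011110000101110100001 + 1010100011001000010110010100101 = 10100001110100110011100001000110 = 2714974278

2714974278


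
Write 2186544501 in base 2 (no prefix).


2186544501 = 10000010010101000000010101110101 in binary

10000010010101000000010101110101


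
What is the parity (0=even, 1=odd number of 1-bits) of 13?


0b1101 has 3 ones => parity 1

1


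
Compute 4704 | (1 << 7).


4704 | (1 << 7) = 4704 | 128 = 4832

4832


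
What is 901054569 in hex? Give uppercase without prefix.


901054569 = 35B50069 hex

35B50069


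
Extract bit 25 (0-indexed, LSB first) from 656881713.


0b100111001001110011100000110001, position 25 = 1

1


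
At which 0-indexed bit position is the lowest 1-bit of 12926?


0b11001001111110. Lowest set bit at position 1

1


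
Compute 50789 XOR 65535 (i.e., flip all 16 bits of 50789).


50789 ^ 65535 = 14746

14746


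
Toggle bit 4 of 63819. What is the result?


63819 ^ (1 << 4) = 63819 ^ 16 = 63835

63835


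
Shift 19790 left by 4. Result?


0b100110101001110 << 4 = 0b1001101010011100000 = 316640

316640


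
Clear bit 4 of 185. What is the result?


185 & ~(1 << 4) = 169

169


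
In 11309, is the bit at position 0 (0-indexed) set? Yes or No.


0b10110000101101, bit 0 = 1. Yes

Yes


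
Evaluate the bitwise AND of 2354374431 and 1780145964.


0b10001100010101001110011100011111 & 0b1101010000110101101111100101100 = 0b1000000100001100011100001100 = 135317260

135317260


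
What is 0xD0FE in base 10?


D0FE hex = 53502 decimal

53502


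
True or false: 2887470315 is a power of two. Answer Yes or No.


0b10101100000110110100110011101011. Multiple bits set => No

No


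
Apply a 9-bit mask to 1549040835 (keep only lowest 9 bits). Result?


1549040835 & 511 = 195

195


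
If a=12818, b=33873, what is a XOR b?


12818 ^ 33873 = 46659

46659


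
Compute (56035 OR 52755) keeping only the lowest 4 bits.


Step 1: 56035 | 52755 = 57075
Step 2: 57075 & 15 = 3

3


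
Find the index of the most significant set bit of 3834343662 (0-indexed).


0b11100100100010110111000011101110. Highest set bit at position 31

31


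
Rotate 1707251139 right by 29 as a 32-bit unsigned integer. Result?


Rotate 0b1100101110000101001010111000011 right by 29 (32-bit) = 0b101110000101001010111000011011 = 773107227

773107227


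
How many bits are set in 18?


0b10010 has 2 set bits

2


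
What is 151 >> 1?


0b10010111 >> 1 = 0b1001011 = 75

75


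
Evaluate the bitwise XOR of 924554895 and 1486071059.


0b110111000110111001011010001111 ^ 0b1011000100100111010010100010011 = 0b1101111100010000011001110011100 = 1871197084

1871197084


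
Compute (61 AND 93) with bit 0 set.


Step 1: 61 & 93 = 29
Step 2: 29 | (1 << 0) = 29 | 1 = 29

29


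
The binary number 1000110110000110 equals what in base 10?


1000110110000110 in decimal = 36230

36230


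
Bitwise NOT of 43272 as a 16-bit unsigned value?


~0b1010100100001000 = 0b101011011110111 = 22263 (16-bit unsigned)

22263


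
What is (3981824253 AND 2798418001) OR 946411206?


Step 1: 3981824253 & 2798418001 = 2755940433
Step 2: 2755940433 | 946411206 = 3161282263

3161282263


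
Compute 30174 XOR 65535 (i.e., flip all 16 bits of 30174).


30174 ^ 65535 = 35361

35361


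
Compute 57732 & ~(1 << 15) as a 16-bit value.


57732 & ~(1 << 15) = 24964

24964


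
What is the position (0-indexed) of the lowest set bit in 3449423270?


0b11001101100110100000010110100110. Lowest set bit at position 1

1


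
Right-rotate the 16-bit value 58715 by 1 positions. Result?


Rotate 0b1110010101011011 right by 1 (16-bit) = 0b1111001010101101 = 62125

62125


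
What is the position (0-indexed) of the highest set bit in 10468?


0b10100011100100. Highest set bit at position 13

13


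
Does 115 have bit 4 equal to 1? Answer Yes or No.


0b1110011, bit 4 = 1. Yes

Yes


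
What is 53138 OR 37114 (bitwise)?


0b1100111110010010 | 0b1001000011111010 = 0b1101111111111010 = 57338

57338


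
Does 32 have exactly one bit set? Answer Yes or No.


0b100000. Only one bit set => Yes

Yes


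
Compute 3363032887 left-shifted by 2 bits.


0b11001000011100111100111100110111 << 2 = 0b1100100001110011110011110011011100 = 13452131548

13452131548


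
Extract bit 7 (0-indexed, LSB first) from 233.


0b11101001, position 7 = 1

1


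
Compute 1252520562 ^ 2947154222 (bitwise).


0b1001010101001111111001001110010 ^ 0b10101111101010100000000100101110 = 0b11100101000011011111001101011100 = 3842896732

3842896732


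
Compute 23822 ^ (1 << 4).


23822 ^ (1 << 4) = 23822 ^ 16 = 23838

23838


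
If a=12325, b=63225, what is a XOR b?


12325 ^ 63225 = 50908

50908


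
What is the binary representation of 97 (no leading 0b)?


97 = 1100001 in binary

1100001


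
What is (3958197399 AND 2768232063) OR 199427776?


Step 1: 3958197399 & 2768232063 = 2699906071
Step 2: 2699906071 | 199427776 = 2884587223

2884587223


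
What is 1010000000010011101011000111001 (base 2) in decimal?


1010000000010011101011000111001 in decimal = 1342821945

1342821945


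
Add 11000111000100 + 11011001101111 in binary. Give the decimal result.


11000111000100 + 11011001101111 = 110100000110011 = 26675

26675


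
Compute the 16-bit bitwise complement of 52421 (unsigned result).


~0b1100110011000101 = 0b11001100111010 = 13114 (16-bit unsigned)

13114


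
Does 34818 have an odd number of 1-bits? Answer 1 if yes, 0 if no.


0b1000100000000010 has 3 ones => parity 1

1


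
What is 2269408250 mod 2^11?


2269408250 & 2047 = 1018

1018


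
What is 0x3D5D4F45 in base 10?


3D5D4F45 hex = 1029525317 decimal

1029525317


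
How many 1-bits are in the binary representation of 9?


0b1001 has 2 set bits

2


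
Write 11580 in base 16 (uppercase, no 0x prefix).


11580 = 2D3C hex

2D3C


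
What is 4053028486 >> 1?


0b11110001100101000100111010000110 >> 1 = 0b1111000110010100010011101000011 = 2026514243

2026514243


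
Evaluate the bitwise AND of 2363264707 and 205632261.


0b10001100110111001000111011000011 & 0b1100010000011011001100000101 = 0b1100010000001000001000000001 = 205554177

205554177


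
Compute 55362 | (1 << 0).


55362 | (1 << 0) = 55362 | 1 = 55363

55363


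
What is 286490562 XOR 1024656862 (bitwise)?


0b10001000100110111111111000010 ^ 0b111101000100110000010111011110 = 0b101100000000000111101000011100 = 738228764

738228764


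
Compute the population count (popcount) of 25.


0b11001 has 3 set bits

3


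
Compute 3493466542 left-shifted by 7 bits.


0b11010000001110100001000110101110 << 7 = 0b110100000011101000010001101011100000000 = 447163717376

447163717376


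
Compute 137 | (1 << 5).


137 | (1 << 5) = 137 | 32 = 169

169


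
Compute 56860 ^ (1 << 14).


56860 ^ (1 << 14) = 56860 ^ 16384 = 40476

40476


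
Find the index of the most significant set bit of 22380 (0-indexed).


0b101011101101100. Highest set bit at position 14

14


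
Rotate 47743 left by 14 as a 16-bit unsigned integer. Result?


Rotate 0b1011101001111111 left by 14 (16-bit) = 0b1110111010011111 = 61087

61087


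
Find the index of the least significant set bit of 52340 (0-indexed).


0b1100110001110100. Lowest set bit at position 2

2


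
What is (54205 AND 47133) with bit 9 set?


Step 1: 54205 & 47133 = 36893
Step 2: 36893 | (1 << 9) = 36893 | 512 = 37405

37405


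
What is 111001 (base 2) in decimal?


111001 in decimal = 57

57


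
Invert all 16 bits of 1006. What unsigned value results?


1006 ^ 65535 = 64529

64529


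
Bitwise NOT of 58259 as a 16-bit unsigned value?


~0b1110001110010011 = 0b1110001101100 = 7276 (16-bit unsigned)

7276


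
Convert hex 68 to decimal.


68 hex = 104 decimal

104


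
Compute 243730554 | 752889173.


0b1110100001110000100001111010 | 0b101100111000000010110101010101 = 0b101110111001110010110101111111 = 786902399

786902399


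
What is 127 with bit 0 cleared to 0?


127 & ~(1 << 0) = 126

126


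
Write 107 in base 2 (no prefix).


107 = 1101011 in binary

1101011


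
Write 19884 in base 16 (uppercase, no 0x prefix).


19884 = 4DAC hex

4DAC


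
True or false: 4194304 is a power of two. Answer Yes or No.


0b10000000000000000000000. Only one bit set => Yes

Yes


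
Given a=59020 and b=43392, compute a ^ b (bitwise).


59020 ^ 43392 = 20236

20236


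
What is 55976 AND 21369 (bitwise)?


0b1101101010101000 & 0b101001101111001 = 0b101001000101000 = 21032

21032


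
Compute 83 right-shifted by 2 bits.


0b1010011 >> 2 = 0b10100 = 20

20


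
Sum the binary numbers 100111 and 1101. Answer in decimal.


100111 + 1101 = 110100 = 52

52


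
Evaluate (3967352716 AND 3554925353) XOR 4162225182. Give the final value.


Step 1: 3967352716 & 3554925353 = 3227573000
Step 2: 3227573000 ^ 4162225182 = 947281686

947281686


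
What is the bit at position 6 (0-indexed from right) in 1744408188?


0b1100111111110011000111001111100, position 6 = 1

1


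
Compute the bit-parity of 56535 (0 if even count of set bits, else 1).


0b1101110011010111 has 11 ones => parity 1

1


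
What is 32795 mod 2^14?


32795 & 16383 = 27

27


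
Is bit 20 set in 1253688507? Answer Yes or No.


0b1001010101110011100010010111011, bit 20 = 1. Yes

Yes


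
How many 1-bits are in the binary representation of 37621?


0b1001001011110101 has 9 set bits

9


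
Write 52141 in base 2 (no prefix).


52141 = 1100101110101101 in binary

1100101110101101


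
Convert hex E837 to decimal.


E837 hex = 59447 decimal

59447


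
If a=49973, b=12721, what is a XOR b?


49973 ^ 12721 = 62084

62084


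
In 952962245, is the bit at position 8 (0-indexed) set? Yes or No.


0b111000110011010000110011000101, bit 8 = 0. No

No


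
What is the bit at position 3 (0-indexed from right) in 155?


0b10011011, position 3 = 1

1


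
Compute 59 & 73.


0b111011 & 0b1001001 = 0b1001 = 9

9


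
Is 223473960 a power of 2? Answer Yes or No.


0b1101010100011111000100101000. Multiple bits set => No

No


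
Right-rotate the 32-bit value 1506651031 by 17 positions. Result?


Rotate 0b1011001110011011010101110010111 right by 17 (32-bit) = 0b11010101110010111010110011100110 = 3586895078

3586895078


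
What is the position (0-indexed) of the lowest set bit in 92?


0b1011100. Lowest set bit at position 2

2


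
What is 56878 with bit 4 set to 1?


56878 | (1 << 4) = 56878 | 16 = 56894

56894


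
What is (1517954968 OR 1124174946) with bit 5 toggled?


Step 1: 1517954968 | 1124174946 = 1534832634
Step 2: 1534832634 ^ (1 << 5) = 1534832634 ^ 32 = 1534832602

1534832602


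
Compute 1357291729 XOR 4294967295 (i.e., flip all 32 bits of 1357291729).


1357291729 ^ 4294967295 = 2937675566

2937675566


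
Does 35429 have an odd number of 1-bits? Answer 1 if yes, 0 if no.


0b1000101001100101 has 7 ones => parity 1

1


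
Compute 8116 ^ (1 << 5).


8116 ^ (1 << 5) = 8116 ^ 32 = 8084

8084


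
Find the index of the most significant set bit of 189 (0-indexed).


0b10111101. Highest set bit at position 7

7


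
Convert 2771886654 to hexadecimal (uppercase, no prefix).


2771886654 = A537A23E hex

A537A23E


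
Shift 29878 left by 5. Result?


0b111010010110110 << 5 = 0b11101001011011000000 = 956096

956096


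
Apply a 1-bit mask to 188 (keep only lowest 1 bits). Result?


188 & 1 = 0

0


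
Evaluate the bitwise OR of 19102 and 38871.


0b100101010011110 | 0b1001011111010111 = 0b1101111111011111 = 57311

57311


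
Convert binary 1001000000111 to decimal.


1001000000111 in decimal = 4615

4615


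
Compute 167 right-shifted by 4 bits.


0b10100111 >> 4 = 0b1010 = 10

10


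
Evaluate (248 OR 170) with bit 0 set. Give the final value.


Step 1: 248 | 170 = 250
Step 2: 250 | (1 << 0) = 250 | 1 = 251

251


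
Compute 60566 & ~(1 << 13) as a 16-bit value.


60566 & ~(1 << 13) = 52374

52374


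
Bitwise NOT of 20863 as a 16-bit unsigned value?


~0b101000101111111 = 0b1010111010000000 = 44672 (16-bit unsigned)

44672


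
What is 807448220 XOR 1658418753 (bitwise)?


0b110000001000001010111010011100 ^ 0b1100010110110010111011001000001 = 0b1010010111110011101100011011101 = 1392105693

1392105693


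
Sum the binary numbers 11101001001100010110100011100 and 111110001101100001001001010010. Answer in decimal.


11101001001100010110100011100 + 111110001101100001001001010010 = 1011011010111000011111101101110 = 1532772206

1532772206


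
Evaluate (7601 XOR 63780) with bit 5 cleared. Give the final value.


Step 1: 7601 ^ 63780 = 58517
Step 2: 58517 & ~(1 << 5) = 58517

58517


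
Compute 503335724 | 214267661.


0b11110000000000100101100101100 | 0b1100110001010111011100001101 = 0b11110110001010111111100101101 = 516259629

516259629


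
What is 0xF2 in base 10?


F2 hex = 242 decimal

242


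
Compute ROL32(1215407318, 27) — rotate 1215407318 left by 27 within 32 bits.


Rotate 0b1001000011100011010010011010110 left by 27 (32-bit) = 0b10110010010000111000110100100110 = 2990771494

2990771494


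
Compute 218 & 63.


0b11011010 & 0b111111 = 0b11010 = 26

26


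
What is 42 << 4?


0b101010 << 4 = 0b1010100000 = 672

672


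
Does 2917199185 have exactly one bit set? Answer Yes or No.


0b10101101111000001110110101010001. Multiple bits set => No

No


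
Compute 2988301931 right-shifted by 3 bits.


0b10110010000111011101111001101011 >> 3 = 0b10110010000111011101111001101 = 373537741

373537741


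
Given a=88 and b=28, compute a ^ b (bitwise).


88 ^ 28 = 68

68


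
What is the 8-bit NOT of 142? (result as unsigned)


~0b10001110 = 0b1110001 = 113 (8-bit unsigned)

113


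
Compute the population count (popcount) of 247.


0b11110111 has 7 set bits

7


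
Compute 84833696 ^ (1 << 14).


84833696 ^ (1 << 14) = 84833696 ^ 16384 = 84817312

84817312


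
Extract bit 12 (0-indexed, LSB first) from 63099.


0b1111011001111011, position 12 = 1

1


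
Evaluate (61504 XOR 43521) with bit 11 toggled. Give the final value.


Step 1: 61504 ^ 43521 = 23105
Step 2: 23105 ^ (1 << 11) = 23105 ^ 2048 = 21057

21057


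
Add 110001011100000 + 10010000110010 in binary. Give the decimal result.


110001011100000 + 10010000110010 = 1000011100010010 = 34578

34578
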